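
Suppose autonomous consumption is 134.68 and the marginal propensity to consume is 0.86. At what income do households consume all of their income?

Y = 962

At break-even, C = Y: 134.68 + 0.86Y = Y
0.14Y = 134.68, so Y = 134.68/0.14 = 962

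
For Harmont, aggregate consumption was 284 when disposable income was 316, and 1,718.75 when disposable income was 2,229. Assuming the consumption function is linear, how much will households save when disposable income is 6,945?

S = 1689.25

MPC = (1718.75 − 284)/(2229 − 316) = 1434.75/1913 = 0.75
a = 284 − 0.75(316) = 284 − 237 = 47
C = 47 + 0.75(6945) = 5255.75
S = 6945 − 5255.75 = 1689.25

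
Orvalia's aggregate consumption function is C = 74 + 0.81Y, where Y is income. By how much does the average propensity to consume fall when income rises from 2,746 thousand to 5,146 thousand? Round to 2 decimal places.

At Y = 2746: C = 74 + 0.81(2746) = 2298.26, APC = 2298.26/2746 = 0.837
At Y = 5146: C = 4242.26, APC = 4242.26/5146 = 0.824
Fall in APC = 0.837 − 0.824 = 0.013 ≈ 0.01

ΔAPC = 0.01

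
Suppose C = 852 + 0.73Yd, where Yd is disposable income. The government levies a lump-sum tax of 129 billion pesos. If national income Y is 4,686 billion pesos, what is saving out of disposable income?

Yd = Y − T = 4686 − 129 = 4557
C = 852 + 0.73(4557) = 852 + 3326.61 = 4178.61
S = Yd − C = 4557 − 4178.61 = 378.39

S = 378.39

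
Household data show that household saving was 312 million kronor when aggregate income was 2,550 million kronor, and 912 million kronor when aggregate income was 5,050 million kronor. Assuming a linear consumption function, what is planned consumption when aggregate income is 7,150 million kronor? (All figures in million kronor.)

C = 5734

MPS = ΔS/ΔY = (912 − 312)/(5050 − 2550) = 600/2500 = 0.24
MPC = 1 − MPS = 0.76
Autonomous saving = 312 − 0.24(2550) = -300, so a = 300
C = 300 + 0.76(7150) = 300 + 5434 = 5734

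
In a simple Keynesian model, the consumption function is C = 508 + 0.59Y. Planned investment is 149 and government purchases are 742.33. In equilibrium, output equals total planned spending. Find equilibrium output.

Y = 3413

Y = C + I + G = 508 + 0.59Y + 149 + 742.33
Y − 0.59Y = 1399.33
0.41Y = 1399.33, so Y = 1399.33/0.41 = 3413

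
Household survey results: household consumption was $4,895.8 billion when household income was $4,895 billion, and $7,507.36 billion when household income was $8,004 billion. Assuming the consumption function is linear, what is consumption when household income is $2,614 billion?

MPC = (7507.36 − 4895.8)/(8004 − 4895) = 2611.56/3109 = 0.84
a = 4895.8 − 0.84(4895) = 4895.8 − 4111.8 = 784
C = 784 + 0.84(2614) = 784 + 2195.76 = 2979.76

C = 2979.76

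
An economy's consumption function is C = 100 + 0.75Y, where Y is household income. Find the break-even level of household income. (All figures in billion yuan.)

Y = 400

At break-even, C = Y: 100 + 0.75Y = Y
0.25Y = 100, so Y = 100/0.25 = 400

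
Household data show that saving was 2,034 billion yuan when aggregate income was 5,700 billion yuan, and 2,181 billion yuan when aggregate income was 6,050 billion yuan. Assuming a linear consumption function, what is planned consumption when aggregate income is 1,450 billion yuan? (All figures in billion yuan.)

C = 1201

MPS = ΔS/ΔY = (2181 − 2034)/(6050 − 5700) = 147/350 = 0.42
MPC = 1 − MPS = 0.58
Autonomous saving = 2034 − 0.42(5700) = -360, so a = 360
C = 360 + 0.58(1450) = 360 + 841 = 1201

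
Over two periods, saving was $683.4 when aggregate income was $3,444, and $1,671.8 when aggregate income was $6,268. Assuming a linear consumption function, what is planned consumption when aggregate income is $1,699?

MPS = ΔS/ΔY = (1671.8 − 683.4)/(6268 − 3444) = 988.4/2824 = 0.35
MPC = 1 − MPS = 0.65
Autonomous saving = 683.4 − 0.35(3444) = -522, so a = 522
C = 522 + 0.65(1699) = 522 + 1104.35 = 1626.35

C = 1626.35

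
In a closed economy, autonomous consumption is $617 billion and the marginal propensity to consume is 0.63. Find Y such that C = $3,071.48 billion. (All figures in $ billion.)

Y = 3896

617 + 0.63Y = 3071.48
0.63Y = 2454.48, so Y = 2454.48/0.63 = 3896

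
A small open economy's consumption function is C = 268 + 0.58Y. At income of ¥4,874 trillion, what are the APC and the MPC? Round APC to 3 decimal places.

APC = 0.635; MPC = 0.58

MPC = 0.58 (the slope of the consumption function)
C = 268 + 0.58(4874) = 3094.92, so APC = 3094.92/4874 = 0.635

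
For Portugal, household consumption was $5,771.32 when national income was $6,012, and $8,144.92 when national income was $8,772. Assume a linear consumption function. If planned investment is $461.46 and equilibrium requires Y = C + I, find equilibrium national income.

Y = 7589

MPC = (8144.92 − 5771.32)/(8772 − 6012) = 2373.6/2760 = 0.86
a = 5771.32 − 0.86(6012) = 601
Equilibrium: Y = 601 + 0.86Y + 461.46
0.14Y = 1062.46, so Y = 1062.46/0.14 = 7589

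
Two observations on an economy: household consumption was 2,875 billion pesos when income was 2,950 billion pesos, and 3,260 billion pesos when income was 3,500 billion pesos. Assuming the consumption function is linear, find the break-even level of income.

Y = 2700

MPC = (3260 − 2875)/(3500 − 2950) = 385/550 = 0.7
a = 2875 − 0.7(2950) = 2875 − 2065 = 810
Break-even: Y = a/(1−MPC) = 810/0.3 = 2700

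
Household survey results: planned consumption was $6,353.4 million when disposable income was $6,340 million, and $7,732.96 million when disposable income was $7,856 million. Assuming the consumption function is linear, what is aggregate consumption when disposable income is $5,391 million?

C = 5489.81

MPC = (7732.96 − 6353.4)/(7856 − 6340) = 1379.56/1516 = 0.91
a = 6353.4 − 0.91(6340) = 6353.4 − 5769.4 = 584
C = 584 + 0.91(5391) = 584 + 4905.81 = 5489.81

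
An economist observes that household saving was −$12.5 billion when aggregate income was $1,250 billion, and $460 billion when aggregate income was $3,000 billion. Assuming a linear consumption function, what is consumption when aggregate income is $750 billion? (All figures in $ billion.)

C = 897.5

MPS = ΔS/ΔY = (460 − (-12.5))/(3000 − 1250) = 472.5/1750 = 0.27
MPC = 1 − MPS = 0.73
Autonomous saving = -12.5 − 0.27(1250) = -350, so a = 350
C = 350 + 0.73(750) = 350 + 547.5 = 897.5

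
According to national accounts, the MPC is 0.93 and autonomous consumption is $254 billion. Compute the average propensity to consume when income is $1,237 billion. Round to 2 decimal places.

C = 254 + 0.93(1237) = 1404.41
APC = C/Y = 1404.41/1237 = 1.14

APC = 1.14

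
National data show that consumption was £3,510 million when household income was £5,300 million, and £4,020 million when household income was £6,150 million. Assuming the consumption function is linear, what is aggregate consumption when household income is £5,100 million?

MPC = (4020 − 3510)/(6150 − 5300) = 510/850 = 0.6
a = 3510 − 0.6(5300) = 3510 − 3180 = 330
C = 330 + 0.6(5100) = 330 + 3060 = 3390

C = 3390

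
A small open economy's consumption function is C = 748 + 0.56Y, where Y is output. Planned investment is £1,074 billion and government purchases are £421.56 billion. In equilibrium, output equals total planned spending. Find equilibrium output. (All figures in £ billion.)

Y = 5099

Y = C + I + G = 748 + 0.56Y + 1074 + 421.56
Y − 0.56Y = 2243.56
0.44Y = 2243.56, so Y = 2243.56/0.44 = 5099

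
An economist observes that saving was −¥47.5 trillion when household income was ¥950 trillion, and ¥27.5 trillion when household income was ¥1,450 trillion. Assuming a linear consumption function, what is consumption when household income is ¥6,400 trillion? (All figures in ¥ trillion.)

MPS = ΔS/ΔY = (27.5 − (-47.5))/(1450 − 950) = 75/500 = 0.15
MPC = 1 − MPS = 0.85
Autonomous saving = -47.5 − 0.15(950) = -190, so a = 190
C = 190 + 0.85(6400) = 190 + 5440 = 5630

C = 5630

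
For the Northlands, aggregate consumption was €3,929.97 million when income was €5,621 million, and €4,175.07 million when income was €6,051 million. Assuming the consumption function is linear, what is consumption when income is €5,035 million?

C = 3595.95

MPC = (4175.07 − 3929.97)/(6051 − 5621) = 245.1/430 = 0.57
a = 3929.97 − 0.57(5621) = 3929.97 − 3203.97 = 726
C = 726 + 0.57(5035) = 726 + 2869.95 = 3595.95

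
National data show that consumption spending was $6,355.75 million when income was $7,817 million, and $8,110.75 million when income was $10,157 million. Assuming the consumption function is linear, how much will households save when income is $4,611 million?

S = 659.75

MPC = (8110.75 − 6355.75)/(10157 − 7817) = 1755/2340 = 0.75
a = 6355.75 − 0.75(7817) = 6355.75 − 5862.75 = 493
C = 493 + 0.75(4611) = 3951.25
S = 4611 − 3951.25 = 659.75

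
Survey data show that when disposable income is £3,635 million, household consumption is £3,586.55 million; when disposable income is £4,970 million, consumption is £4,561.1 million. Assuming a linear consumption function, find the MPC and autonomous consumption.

MPC = 0.73; a = 933

MPC = ΔC/ΔY = (4561.1 − 3586.55)/(4970 − 3635) = 974.55/1335 = 0.73
a = C − MPC·Y = 3586.55 − 0.73(3635) = 3586.55 − 2653.55 = 933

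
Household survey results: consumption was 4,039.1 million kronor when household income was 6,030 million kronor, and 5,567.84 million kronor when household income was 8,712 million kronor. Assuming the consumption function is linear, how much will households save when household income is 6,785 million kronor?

MPC = (5567.84 − 4039.1)/(8712 − 6030) = 1528.74/2682 = 0.57
a = 4039.1 − 0.57(6030) = 4039.1 − 3437.1 = 602
C = 602 + 0.57(6785) = 4469.45
S = 6785 − 4469.45 = 2315.55

S = 2315.55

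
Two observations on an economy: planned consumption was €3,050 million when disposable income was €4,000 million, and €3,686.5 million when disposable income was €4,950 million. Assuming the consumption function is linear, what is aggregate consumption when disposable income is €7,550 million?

C = 5428.5

MPC = (3686.5 − 3050)/(4950 − 4000) = 636.5/950 = 0.67
a = 3050 − 0.67(4000) = 3050 − 2680 = 370
C = 370 + 0.67(7550) = 370 + 5058.5 = 5428.5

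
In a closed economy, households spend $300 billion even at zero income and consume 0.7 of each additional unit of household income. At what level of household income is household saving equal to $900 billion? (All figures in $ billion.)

Y = 4000

S = Y − C = -300 + 0.3Y
-300 + 0.3Y = 900, so 0.3Y = 1200 and Y = 4000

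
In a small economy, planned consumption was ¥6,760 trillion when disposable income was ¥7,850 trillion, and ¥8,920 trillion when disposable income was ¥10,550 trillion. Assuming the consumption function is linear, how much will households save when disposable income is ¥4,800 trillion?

MPC = (8920 − 6760)/(10550 − 7850) = 2160/2700 = 0.8
a = 6760 − 0.8(7850) = 6760 − 6280 = 480
C = 480 + 0.8(4800) = 4320
S = 4800 − 4320 = 480

S = 480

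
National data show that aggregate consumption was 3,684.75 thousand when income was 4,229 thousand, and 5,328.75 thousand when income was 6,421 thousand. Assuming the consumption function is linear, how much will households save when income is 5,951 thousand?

MPC = (5328.75 − 3684.75)/(6421 − 4229) = 1644/2192 = 0.75
a = 3684.75 − 0.75(4229) = 3684.75 − 3171.75 = 513
C = 513 + 0.75(5951) = 4976.25
S = 5951 − 4976.25 = 974.75

S = 974.75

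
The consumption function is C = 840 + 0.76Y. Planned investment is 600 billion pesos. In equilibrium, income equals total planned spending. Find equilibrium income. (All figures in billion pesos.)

Y = C + I = 840 + 0.76Y + 600
Y − 0.76Y = 1440
0.24Y = 1440, so Y = 1440/0.24 = 6000

Y = 6000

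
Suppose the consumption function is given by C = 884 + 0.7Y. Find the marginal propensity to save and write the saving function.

MPS = 1 − MPC = 1 − 0.7 = 0.3
S = Y − C = -884 + 0.3Y

MPS = 0.3; S = -884 + 0.3Y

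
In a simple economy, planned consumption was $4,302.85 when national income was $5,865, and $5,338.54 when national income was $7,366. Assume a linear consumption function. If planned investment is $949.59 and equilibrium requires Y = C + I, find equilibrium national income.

MPC = (5338.54 − 4302.85)/(7366 − 5865) = 1035.69/1501 = 0.69
a = 4302.85 − 0.69(5865) = 256
Equilibrium: Y = 256 + 0.69Y + 949.59
0.31Y = 1205.59, so Y = 1205.59/0.31 = 3889

Y = 3889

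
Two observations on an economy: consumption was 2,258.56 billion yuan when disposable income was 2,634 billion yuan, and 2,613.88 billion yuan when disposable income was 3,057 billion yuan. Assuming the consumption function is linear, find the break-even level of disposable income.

Y = 287.5

MPC = (2613.88 − 2258.56)/(3057 − 2634) = 355.32/423 = 0.84
a = 2258.56 − 0.84(2634) = 2258.56 − 2212.56 = 46
Break-even: Y = a/(1−MPC) = 46/0.16 = 287.5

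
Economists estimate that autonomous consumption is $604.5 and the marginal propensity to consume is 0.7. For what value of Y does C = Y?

Y = 2015

At break-even, C = Y: 604.5 + 0.7Y = Y
0.3Y = 604.5, so Y = 604.5/0.3 = 2015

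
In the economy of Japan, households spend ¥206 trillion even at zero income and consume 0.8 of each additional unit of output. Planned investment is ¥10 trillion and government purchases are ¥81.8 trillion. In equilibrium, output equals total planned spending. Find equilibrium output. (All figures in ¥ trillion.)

Y = 1489

Y = C + I + G = 206 + 0.8Y + 10 + 81.8
Y − 0.8Y = 297.8
0.2Y = 297.8, so Y = 297.8/0.2 = 1489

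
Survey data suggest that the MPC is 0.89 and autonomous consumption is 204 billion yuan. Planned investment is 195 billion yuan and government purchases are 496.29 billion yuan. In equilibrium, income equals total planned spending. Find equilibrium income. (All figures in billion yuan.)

Y = 8139

Y = C + I + G = 204 + 0.89Y + 195 + 496.29
Y − 0.89Y = 895.29
0.11Y = 895.29, so Y = 895.29/0.11 = 8139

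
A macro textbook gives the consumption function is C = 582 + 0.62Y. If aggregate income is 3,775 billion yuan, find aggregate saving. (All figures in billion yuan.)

C = 582 + 0.62(3775) = 582 + 2340.5 = 2922.5
S = Y − C = 3775 − 2922.5 = 852.5

S = 852.5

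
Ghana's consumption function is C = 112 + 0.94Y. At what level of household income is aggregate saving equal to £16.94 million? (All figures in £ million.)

Y = 2149

S = Y − C = -112 + 0.06Y
-112 + 0.06Y = 16.94, so 0.06Y = 128.94 and Y = 2149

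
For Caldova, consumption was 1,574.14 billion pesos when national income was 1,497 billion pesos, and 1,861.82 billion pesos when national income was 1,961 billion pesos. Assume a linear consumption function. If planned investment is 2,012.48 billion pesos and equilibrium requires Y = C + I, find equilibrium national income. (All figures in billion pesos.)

Y = 6996

MPC = (1861.82 − 1574.14)/(1961 − 1497) = 287.68/464 = 0.62
a = 1574.14 − 0.62(1497) = 646
Equilibrium: Y = 646 + 0.62Y + 2012.48
0.38Y = 2658.48, so Y = 2658.48/0.38 = 6996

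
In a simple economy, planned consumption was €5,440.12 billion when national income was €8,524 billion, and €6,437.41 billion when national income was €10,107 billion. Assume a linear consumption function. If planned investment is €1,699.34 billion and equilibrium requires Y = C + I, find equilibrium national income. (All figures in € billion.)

Y = 4782

MPC = (6437.41 − 5440.12)/(10107 − 8524) = 997.29/1583 = 0.63
a = 5440.12 − 0.63(8524) = 70
Equilibrium: Y = 70 + 0.63Y + 1699.34
0.37Y = 1769.34, so Y = 1769.34/0.37 = 4782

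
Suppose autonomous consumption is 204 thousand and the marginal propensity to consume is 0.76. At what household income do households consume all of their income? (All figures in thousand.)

Y = 850

At break-even, C = Y: 204 + 0.76Y = Y
0.24Y = 204, so Y = 204/0.24 = 850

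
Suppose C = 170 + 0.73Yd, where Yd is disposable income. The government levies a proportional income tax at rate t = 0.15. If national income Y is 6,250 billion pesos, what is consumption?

Yd = (1 − 0.15)(6250) = 0.85(6250) = 5312.5
C = 170 + 0.73(5312.5) = 170 + 3878.125 = 4048.125

C = 4048.125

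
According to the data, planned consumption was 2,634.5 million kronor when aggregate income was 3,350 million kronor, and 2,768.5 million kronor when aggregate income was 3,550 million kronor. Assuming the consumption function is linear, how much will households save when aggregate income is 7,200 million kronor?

S = 1986

MPC = (2768.5 − 2634.5)/(3550 − 3350) = 134/200 = 0.67
a = 2634.5 − 0.67(3350) = 2634.5 − 2244.5 = 390
C = 390 + 0.67(7200) = 5214
S = 7200 − 5214 = 1986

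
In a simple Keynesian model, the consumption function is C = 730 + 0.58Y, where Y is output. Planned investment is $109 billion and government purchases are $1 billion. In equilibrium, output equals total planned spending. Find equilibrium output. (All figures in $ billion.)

Y = 2000

Y = C + I + G = 730 + 0.58Y + 109 + 1
Y − 0.58Y = 840
0.42Y = 840, so Y = 840/0.42 = 2000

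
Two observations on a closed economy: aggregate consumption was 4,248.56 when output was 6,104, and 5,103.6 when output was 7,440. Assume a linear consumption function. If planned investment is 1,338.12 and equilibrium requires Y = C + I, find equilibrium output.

Y = 4667

MPC = (5103.6 − 4248.56)/(7440 − 6104) = 855.04/1336 = 0.64
a = 4248.56 − 0.64(6104) = 342
Equilibrium: Y = 342 + 0.64Y + 1338.12
0.36Y = 1680.12, so Y = 1680.12/0.36 = 4667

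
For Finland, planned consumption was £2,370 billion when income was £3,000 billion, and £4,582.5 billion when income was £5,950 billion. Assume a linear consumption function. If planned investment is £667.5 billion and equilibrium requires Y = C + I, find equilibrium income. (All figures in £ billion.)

Y = 3150

MPC = (4582.5 − 2370)/(5950 − 3000) = 2212.5/2950 = 0.75
a = 2370 − 0.75(3000) = 120
Equilibrium: Y = 120 + 0.75Y + 667.5
0.25Y = 787.5, so Y = 787.5/0.25 = 3150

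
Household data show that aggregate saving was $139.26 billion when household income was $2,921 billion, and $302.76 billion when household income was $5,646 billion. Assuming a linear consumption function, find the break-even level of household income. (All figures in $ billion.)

MPS = ΔS/ΔY = (302.76 − 139.26)/(5646 − 2921) = 163.5/2725 = 0.06
MPC = 1 − MPS = 0.94
From S(2921) = 139.26: −a + 0.06(2921) = 139.26, so a = 175.26 − 139.26 = 36
Break-even (S = 0): Y = a/MPS = 36/0.06 = 600

Y = 600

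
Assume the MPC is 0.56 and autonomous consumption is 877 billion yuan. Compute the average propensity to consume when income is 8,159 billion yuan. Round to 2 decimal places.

APC = 0.67

C = 877 + 0.56(8159) = 5446.04
APC = C/Y = 5446.04/8159 = 0.67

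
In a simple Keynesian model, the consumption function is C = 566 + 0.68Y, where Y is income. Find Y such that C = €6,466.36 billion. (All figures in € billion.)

566 + 0.68Y = 6466.36
0.68Y = 5900.36, so Y = 5900.36/0.68 = 8677

Y = 8677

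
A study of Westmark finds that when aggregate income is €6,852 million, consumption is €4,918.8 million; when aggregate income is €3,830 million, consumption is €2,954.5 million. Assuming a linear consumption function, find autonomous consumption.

a = 465

MPC = ΔC/ΔY = (4918.8 − 2954.5)/(6852 − 3830) = 1964.3/3022 = 0.65
a = C − MPC·Y = 2954.5 − 0.65(3830) = 2954.5 − 2489.5 = 465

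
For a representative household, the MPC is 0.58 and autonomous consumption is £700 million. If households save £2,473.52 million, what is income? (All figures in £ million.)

Y = 7556

S = Y − C = -700 + 0.42Y
-700 + 0.42Y = 2473.52, so 0.42Y = 3173.52 and Y = 7556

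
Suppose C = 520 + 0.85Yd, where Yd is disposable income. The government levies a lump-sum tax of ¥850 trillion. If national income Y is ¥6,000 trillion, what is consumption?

Yd = Y − T = 6000 − 850 = 5150
C = 520 + 0.85(5150) = 520 + 4377.5 = 4897.5

C = 4897.5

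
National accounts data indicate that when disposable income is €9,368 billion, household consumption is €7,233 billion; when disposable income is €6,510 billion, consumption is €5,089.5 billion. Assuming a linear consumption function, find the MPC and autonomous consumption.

MPC = ΔC/ΔY = (7233 − 5089.5)/(9368 − 6510) = 2143.5/2858 = 0.75
a = C − MPC·Y = 5089.5 − 0.75(6510) = 5089.5 − 4882.5 = 207

MPC = 0.75; a = 207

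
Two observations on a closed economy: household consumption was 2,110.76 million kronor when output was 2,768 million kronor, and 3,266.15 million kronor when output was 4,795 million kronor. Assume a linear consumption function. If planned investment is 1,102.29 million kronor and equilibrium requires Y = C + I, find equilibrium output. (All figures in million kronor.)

Y = 3803

MPC = (3266.15 − 2110.76)/(4795 − 2768) = 1155.39/2027 = 0.57
a = 2110.76 − 0.57(2768) = 533
Equilibrium: Y = 533 + 0.57Y + 1102.29
0.43Y = 1635.29, so Y = 1635.29/0.43 = 3803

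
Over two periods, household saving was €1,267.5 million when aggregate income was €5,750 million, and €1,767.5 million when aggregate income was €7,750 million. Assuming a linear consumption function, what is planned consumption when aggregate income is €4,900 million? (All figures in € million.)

MPS = ΔS/ΔY = (1767.5 − 1267.5)/(7750 − 5750) = 500/2000 = 0.25
MPC = 1 − MPS = 0.75
Autonomous saving = 1267.5 − 0.25(5750) = -170, so a = 170
C = 170 + 0.75(4900) = 170 + 3675 = 3845

C = 3845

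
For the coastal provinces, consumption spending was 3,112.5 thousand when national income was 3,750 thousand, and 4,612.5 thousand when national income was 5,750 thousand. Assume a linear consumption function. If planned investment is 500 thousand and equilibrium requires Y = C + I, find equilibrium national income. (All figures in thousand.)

Y = 3200

MPC = (4612.5 − 3112.5)/(5750 − 3750) = 1500/2000 = 0.75
a = 3112.5 − 0.75(3750) = 300
Equilibrium: Y = 300 + 0.75Y + 500
0.25Y = 800, so Y = 800/0.25 = 3200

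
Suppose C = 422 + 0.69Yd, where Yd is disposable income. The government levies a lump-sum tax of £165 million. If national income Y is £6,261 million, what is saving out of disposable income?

S = 1467.76

Yd = Y − T = 6261 − 165 = 6096
C = 422 + 0.69(6096) = 422 + 4206.24 = 4628.24
S = Yd − C = 6096 − 4628.24 = 1467.76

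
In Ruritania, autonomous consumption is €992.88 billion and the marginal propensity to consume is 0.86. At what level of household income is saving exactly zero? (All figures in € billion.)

Y = 7092

At break-even, C = Y: 992.88 + 0.86Y = Y
0.14Y = 992.88, so Y = 992.88/0.14 = 7092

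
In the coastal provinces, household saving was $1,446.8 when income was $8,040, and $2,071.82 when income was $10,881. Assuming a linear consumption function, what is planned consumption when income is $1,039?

C = 1132.42

MPS = ΔS/ΔY = (2071.82 − 1446.8)/(10881 − 8040) = 625.02/2841 = 0.22
MPC = 1 − MPS = 0.78
Autonomous saving = 1446.8 − 0.22(8040) = -322, so a = 322
C = 322 + 0.78(1039) = 322 + 810.42 = 1132.42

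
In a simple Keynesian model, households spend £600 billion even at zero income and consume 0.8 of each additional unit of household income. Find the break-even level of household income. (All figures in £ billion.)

At break-even, C = Y: 600 + 0.8Y = Y
0.2Y = 600, so Y = 600/0.2 = 3000

Y = 3000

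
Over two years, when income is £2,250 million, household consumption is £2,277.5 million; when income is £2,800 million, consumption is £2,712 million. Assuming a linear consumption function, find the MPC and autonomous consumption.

MPC = ΔC/ΔY = (2712 − 2277.5)/(2800 − 2250) = 434.5/550 = 0.79
a = C − MPC·Y = 2277.5 − 0.79(2250) = 2277.5 − 1777.5 = 500

MPC = 0.79; a = 500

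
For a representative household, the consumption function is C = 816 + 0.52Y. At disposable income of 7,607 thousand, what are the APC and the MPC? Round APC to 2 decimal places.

MPC = 0.52 (the slope of the consumption function)
C = 816 + 0.52(7607) = 4771.64, so APC = 4771.64/7607 = 0.63

APC = 0.63; MPC = 0.52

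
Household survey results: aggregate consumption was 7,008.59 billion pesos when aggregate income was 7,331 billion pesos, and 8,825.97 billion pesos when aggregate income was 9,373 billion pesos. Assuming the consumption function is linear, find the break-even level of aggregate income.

MPC = (8825.97 − 7008.59)/(9373 − 7331) = 1817.38/2042 = 0.89
a = 7008.59 − 0.89(7331) = 7008.59 − 6524.59 = 484
Break-even: Y = a/(1−MPC) = 484/0.11 = 4400

Y = 4400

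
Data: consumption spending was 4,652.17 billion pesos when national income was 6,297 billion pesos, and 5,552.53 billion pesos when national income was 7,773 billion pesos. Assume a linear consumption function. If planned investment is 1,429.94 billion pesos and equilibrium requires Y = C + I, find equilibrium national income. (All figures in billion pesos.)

Y = 5746

MPC = (5552.53 − 4652.17)/(7773 − 6297) = 900.36/1476 = 0.61
a = 4652.17 − 0.61(6297) = 811
Equilibrium: Y = 811 + 0.61Y + 1429.94
0.39Y = 2240.94, so Y = 2240.94/0.39 = 5746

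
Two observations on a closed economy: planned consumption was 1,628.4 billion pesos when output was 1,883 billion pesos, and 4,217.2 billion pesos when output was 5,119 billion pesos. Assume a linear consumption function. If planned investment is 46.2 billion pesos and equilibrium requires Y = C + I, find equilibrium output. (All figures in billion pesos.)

Y = 841

MPC = (4217.2 − 1628.4)/(5119 − 1883) = 2588.8/3236 = 0.8
a = 1628.4 − 0.8(1883) = 122
Equilibrium: Y = 122 + 0.8Y + 46.2
0.2Y = 168.2, so Y = 168.2/0.2 = 841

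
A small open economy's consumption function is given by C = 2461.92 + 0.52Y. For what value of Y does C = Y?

At break-even, C = Y: 2461.92 + 0.52Y = Y
0.48Y = 2461.92, so Y = 2461.92/0.48 = 5129

Y = 5129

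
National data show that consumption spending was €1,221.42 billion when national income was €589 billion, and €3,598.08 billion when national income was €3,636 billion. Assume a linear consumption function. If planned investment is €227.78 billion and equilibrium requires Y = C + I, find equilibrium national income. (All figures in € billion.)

MPC = (3598.08 − 1221.42)/(3636 − 589) = 2376.66/3047 = 0.78
a = 1221.42 − 0.78(589) = 762
Equilibrium: Y = 762 + 0.78Y + 227.78
0.22Y = 989.78, so Y = 989.78/0.22 = 4499

Y = 4499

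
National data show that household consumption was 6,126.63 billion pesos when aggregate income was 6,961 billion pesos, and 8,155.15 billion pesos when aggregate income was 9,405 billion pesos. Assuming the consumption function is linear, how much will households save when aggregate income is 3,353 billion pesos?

S = 221.01

MPC = (8155.15 − 6126.63)/(9405 − 6961) = 2028.52/2444 = 0.83
a = 6126.63 − 0.83(6961) = 6126.63 − 5777.63 = 349
C = 349 + 0.83(3353) = 3131.99
S = 3353 − 3131.99 = 221.01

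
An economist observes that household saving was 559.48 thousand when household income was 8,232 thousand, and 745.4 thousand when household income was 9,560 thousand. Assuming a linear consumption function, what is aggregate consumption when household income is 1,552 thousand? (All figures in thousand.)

MPS = ΔS/ΔY = (745.4 − 559.48)/(9560 − 8232) = 185.92/1328 = 0.14
MPC = 1 − MPS = 0.86
Autonomous saving = 559.48 − 0.14(8232) = -593, so a = 593
C = 593 + 0.86(1552) = 593 + 1334.72 = 1927.72

C = 1927.72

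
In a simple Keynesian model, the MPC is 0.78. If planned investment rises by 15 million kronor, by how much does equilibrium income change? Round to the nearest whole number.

ΔY ≈ 68

The multiplier is 1/(1 − MPC) = 1/0.22.
ΔY = 15/0.22 = 68.18 ≈ 68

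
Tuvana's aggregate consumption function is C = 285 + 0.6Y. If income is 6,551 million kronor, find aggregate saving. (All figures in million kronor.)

C = 285 + 0.6(6551) = 285 + 3930.6 = 4215.6
S = Y − C = 6551 − 4215.6 = 2335.4

S = 2335.4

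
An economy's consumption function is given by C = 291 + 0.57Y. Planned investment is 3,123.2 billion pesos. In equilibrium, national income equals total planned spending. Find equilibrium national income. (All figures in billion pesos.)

Y = C + I = 291 + 0.57Y + 3123.2
Y − 0.57Y = 3414.2
0.43Y = 3414.2, so Y = 3414.2/0.43 = 7940

Y = 7940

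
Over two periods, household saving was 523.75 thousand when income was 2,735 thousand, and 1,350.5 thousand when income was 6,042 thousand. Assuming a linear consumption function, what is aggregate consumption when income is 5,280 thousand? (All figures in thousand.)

C = 4120

MPS = ΔS/ΔY = (1350.5 − 523.75)/(6042 − 2735) = 826.75/3307 = 0.25
MPC = 1 − MPS = 0.75
Autonomous saving = 523.75 − 0.25(2735) = -160, so a = 160
C = 160 + 0.75(5280) = 160 + 3960 = 4120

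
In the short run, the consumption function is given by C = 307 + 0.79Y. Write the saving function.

S = Y − C = Y − (307 + 0.79Y) = -307 + (1 − 0.79)Y

S = -307 + 0.21Y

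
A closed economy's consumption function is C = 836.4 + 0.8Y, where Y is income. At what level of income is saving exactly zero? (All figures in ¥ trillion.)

At break-even, C = Y: 836.4 + 0.8Y = Y
0.2Y = 836.4, so Y = 836.4/0.2 = 4182

Y = 4182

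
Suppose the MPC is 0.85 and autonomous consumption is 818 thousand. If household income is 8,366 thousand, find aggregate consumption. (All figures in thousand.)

C = 818 + 0.85(8366) = 818 + 7111.1 = 7929.1

C = 7929.1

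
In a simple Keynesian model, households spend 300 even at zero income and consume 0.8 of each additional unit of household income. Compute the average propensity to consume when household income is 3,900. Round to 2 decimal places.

C = 300 + 0.8(3900) = 3420
APC = C/Y = 3420/3900 = 0.88

APC = 0.88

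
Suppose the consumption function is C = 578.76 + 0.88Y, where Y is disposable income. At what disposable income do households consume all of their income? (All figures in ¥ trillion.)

At break-even, C = Y: 578.76 + 0.88Y = Y
0.12Y = 578.76, so Y = 578.76/0.12 = 4823

Y = 4823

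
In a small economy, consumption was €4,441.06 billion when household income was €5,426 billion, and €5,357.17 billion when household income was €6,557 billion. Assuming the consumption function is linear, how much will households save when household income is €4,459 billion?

MPC = (5357.17 − 4441.06)/(6557 − 5426) = 916.11/1131 = 0.81
a = 4441.06 − 0.81(5426) = 4441.06 − 4395.06 = 46
C = 46 + 0.81(4459) = 3657.79
S = 4459 − 3657.79 = 801.21

S = 801.21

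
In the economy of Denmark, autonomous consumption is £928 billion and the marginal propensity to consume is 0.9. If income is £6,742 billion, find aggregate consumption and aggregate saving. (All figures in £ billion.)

C = 6995.8; S = -253.8

C = 928 + 0.9(6742) = 928 + 6067.8 = 6995.8
S = Y − C = 6742 − 6995.8 = -253.8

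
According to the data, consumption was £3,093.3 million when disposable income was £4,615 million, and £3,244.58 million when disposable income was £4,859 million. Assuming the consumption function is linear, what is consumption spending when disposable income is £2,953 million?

C = 2062.86

MPC = (3244.58 − 3093.3)/(4859 − 4615) = 151.28/244 = 0.62
a = 3093.3 − 0.62(4615) = 3093.3 − 2861.3 = 232
C = 232 + 0.62(2953) = 232 + 1830.86 = 2062.86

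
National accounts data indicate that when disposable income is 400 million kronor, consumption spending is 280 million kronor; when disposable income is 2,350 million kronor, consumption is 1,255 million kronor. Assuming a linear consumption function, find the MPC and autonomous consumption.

MPC = ΔC/ΔY = (1255 − 280)/(2350 − 400) = 975/1950 = 0.5
a = C − MPC·Y = 280 − 0.5(400) = 280 − 200 = 80

MPC = 0.5; a = 80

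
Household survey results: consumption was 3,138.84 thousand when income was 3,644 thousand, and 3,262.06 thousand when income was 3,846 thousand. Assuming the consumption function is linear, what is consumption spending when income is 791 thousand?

C = 1398.51

MPC = (3262.06 − 3138.84)/(3846 − 3644) = 123.22/202 = 0.61
a = 3138.84 − 0.61(3644) = 3138.84 − 2222.84 = 916
C = 916 + 0.61(791) = 916 + 482.51 = 1398.51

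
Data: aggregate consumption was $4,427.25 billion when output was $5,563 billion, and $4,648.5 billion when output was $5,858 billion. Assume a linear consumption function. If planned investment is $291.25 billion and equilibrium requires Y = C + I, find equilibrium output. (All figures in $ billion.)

MPC = (4648.5 − 4427.25)/(5858 − 5563) = 221.25/295 = 0.75
a = 4427.25 − 0.75(5563) = 255
Equilibrium: Y = 255 + 0.75Y + 291.25
0.25Y = 546.25, so Y = 546.25/0.25 = 2185

Y = 2185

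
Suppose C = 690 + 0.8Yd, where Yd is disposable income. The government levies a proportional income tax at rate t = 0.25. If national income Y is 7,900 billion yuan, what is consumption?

C = 5430

Yd = (1 − 0.25)(7900) = 0.75(7900) = 5925
C = 690 + 0.8(5925) = 690 + 4740 = 5430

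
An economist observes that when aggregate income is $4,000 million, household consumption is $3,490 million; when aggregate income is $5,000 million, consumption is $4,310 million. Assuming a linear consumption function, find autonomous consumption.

MPC = ΔC/ΔY = (4310 − 3490)/(5000 − 4000) = 820/1000 = 0.82
a = C − MPC·Y = 3490 − 0.82(4000) = 3490 − 3280 = 210

a = 210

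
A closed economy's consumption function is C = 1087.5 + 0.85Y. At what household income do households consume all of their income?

Y = 7250

At break-even, C = Y: 1087.5 + 0.85Y = Y
0.15Y = 1087.5, so Y = 1087.5/0.15 = 7250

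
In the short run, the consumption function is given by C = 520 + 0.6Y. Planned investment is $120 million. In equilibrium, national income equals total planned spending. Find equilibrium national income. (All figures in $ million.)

Y = 1600

Y = C + I = 520 + 0.6Y + 120
Y − 0.6Y = 640
0.4Y = 640, so Y = 640/0.4 = 1600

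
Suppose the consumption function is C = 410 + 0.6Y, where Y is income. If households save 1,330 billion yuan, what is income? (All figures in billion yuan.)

S = Y − C = -410 + 0.4Y
-410 + 0.4Y = 1330, so 0.4Y = 1740 and Y = 4350

Y = 4350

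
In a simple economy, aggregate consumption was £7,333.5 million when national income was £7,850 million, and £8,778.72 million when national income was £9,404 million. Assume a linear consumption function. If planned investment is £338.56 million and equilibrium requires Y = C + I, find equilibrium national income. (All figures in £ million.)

Y = 5308

MPC = (8778.72 − 7333.5)/(9404 − 7850) = 1445.22/1554 = 0.93
a = 7333.5 − 0.93(7850) = 33
Equilibrium: Y = 33 + 0.93Y + 338.56
0.07Y = 371.56, so Y = 371.56/0.07 = 5308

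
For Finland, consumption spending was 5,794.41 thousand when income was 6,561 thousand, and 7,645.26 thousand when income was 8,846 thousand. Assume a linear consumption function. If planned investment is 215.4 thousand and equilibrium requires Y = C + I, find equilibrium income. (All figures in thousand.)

Y = 3660

MPC = (7645.26 − 5794.41)/(8846 − 6561) = 1850.85/2285 = 0.81
a = 5794.41 − 0.81(6561) = 480
Equilibrium: Y = 480 + 0.81Y + 215.4
0.19Y = 695.4, so Y = 695.4/0.19 = 3660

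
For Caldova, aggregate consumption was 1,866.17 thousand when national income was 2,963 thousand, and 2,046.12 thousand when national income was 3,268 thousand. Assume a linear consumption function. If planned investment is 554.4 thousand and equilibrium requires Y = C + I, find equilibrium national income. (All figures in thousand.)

MPC = (2046.12 − 1866.17)/(3268 − 2963) = 179.95/305 = 0.59
a = 1866.17 − 0.59(2963) = 118
Equilibrium: Y = 118 + 0.59Y + 554.4
0.41Y = 672.4, so Y = 672.4/0.41 = 1640

Y = 1640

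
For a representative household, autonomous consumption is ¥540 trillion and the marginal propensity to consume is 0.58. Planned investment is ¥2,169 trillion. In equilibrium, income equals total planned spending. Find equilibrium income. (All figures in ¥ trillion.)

Y = 6450

Y = C + I = 540 + 0.58Y + 2169
Y − 0.58Y = 2709
0.42Y = 2709, so Y = 2709/0.42 = 6450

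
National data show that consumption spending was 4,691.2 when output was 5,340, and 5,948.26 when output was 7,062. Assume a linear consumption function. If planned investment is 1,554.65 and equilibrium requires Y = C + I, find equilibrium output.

MPC = (5948.26 − 4691.2)/(7062 − 5340) = 1257.06/1722 = 0.73
a = 4691.2 − 0.73(5340) = 793
Equilibrium: Y = 793 + 0.73Y + 1554.65
0.27Y = 2347.65, so Y = 2347.65/0.27 = 8695

Y = 8695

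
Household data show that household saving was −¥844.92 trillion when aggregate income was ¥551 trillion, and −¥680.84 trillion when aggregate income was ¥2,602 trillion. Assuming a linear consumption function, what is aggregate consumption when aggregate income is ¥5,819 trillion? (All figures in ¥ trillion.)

C = 6242.48

MPS = ΔS/ΔY = (-680.84 − (-844.92))/(2602 − 551) = 164.08/2051 = 0.08
MPC = 1 − MPS = 0.92
Autonomous saving = -844.92 − 0.08(551) = -889, so a = 889
C = 889 + 0.92(5819) = 889 + 5353.48 = 6242.48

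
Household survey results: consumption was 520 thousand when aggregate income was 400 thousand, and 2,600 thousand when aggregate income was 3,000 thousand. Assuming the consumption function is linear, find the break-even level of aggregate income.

Y = 1000

MPC = (2600 − 520)/(3000 − 400) = 2080/2600 = 0.8
a = 520 − 0.8(400) = 520 − 320 = 200
Break-even: Y = a/(1−MPC) = 200/0.2 = 1000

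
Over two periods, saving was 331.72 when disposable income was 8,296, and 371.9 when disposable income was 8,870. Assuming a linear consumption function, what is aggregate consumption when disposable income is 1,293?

MPS = ΔS/ΔY = (371.9 − 331.72)/(8870 − 8296) = 40.18/574 = 0.07
MPC = 1 − MPS = 0.93
Autonomous saving = 331.72 − 0.07(8296) = -249, so a = 249
C = 249 + 0.93(1293) = 249 + 1202.49 = 1451.49

C = 1451.49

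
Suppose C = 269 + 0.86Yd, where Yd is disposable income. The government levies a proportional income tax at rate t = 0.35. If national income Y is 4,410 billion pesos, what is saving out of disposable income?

S = 132.31

Yd = (1 − 0.35)(4410) = 0.65(4410) = 2866.5
C = 269 + 0.86(2866.5) = 269 + 2465.19 = 2734.19
S = Yd − C = 2866.5 − 2734.19 = 132.31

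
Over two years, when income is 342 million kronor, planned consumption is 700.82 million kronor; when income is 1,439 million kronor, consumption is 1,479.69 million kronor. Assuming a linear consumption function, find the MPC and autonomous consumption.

MPC = 0.71; a = 458

MPC = ΔC/ΔY = (1479.69 − 700.82)/(1439 − 342) = 778.87/1097 = 0.71
a = C − MPC·Y = 700.82 − 0.71(342) = 700.82 − 242.82 = 458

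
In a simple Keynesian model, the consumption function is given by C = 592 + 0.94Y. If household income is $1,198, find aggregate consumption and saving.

C = 1718.12; S = -520.12

C = 592 + 0.94(1198) = 592 + 1126.12 = 1718.12
S = Y − C = 1198 − 1718.12 = -520.12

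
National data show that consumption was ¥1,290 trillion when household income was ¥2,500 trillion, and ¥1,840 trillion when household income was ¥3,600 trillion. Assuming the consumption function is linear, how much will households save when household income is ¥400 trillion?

MPC = (1840 − 1290)/(3600 − 2500) = 550/1100 = 0.5
a = 1290 − 0.5(2500) = 1290 − 1250 = 40
C = 40 + 0.5(400) = 240
S = 400 − 240 = 160

S = 160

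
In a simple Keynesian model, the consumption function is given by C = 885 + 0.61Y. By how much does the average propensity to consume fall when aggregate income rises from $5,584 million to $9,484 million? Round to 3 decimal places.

ΔAPC = 0.065

At Y = 5584: C = 885 + 0.61(5584) = 4291.24, APC = 4291.24/5584 = 0.7685
At Y = 9484: C = 6670.24, APC = 6670.24/9484 = 0.7033
Fall in APC = 0.7685 − 0.7033 = 0.0652 ≈ 0.065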